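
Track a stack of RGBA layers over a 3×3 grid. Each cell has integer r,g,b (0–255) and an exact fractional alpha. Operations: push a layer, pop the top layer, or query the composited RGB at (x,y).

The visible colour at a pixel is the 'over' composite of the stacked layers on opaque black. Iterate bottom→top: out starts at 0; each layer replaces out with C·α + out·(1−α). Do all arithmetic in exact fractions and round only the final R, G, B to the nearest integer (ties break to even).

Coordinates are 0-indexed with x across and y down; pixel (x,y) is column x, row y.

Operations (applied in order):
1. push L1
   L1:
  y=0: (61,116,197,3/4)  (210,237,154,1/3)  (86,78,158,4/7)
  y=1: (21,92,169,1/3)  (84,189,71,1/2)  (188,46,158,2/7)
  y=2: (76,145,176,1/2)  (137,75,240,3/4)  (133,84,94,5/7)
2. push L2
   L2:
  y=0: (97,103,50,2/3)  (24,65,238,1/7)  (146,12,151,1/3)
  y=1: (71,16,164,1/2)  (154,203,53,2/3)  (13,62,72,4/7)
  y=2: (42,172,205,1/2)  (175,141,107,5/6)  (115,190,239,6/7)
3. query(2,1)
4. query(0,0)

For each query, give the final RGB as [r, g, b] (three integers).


(2,1) stack=L1,L2; from [0,0,0]:
+L1 (α=2/7) → [376/7, 92/7, 316/7]
+L2 (α=4/7) → [1492/49, 2012/49, 2964/49]
rounded: [30, 41, 60]

(0,0) stack=L1,L2; from [0,0,0]:
L1 α=3/4: [183/4, 87, 591/4]
L2 α=2/3: [959/12, 293/3, 991/12]
→ [80, 98, 83]


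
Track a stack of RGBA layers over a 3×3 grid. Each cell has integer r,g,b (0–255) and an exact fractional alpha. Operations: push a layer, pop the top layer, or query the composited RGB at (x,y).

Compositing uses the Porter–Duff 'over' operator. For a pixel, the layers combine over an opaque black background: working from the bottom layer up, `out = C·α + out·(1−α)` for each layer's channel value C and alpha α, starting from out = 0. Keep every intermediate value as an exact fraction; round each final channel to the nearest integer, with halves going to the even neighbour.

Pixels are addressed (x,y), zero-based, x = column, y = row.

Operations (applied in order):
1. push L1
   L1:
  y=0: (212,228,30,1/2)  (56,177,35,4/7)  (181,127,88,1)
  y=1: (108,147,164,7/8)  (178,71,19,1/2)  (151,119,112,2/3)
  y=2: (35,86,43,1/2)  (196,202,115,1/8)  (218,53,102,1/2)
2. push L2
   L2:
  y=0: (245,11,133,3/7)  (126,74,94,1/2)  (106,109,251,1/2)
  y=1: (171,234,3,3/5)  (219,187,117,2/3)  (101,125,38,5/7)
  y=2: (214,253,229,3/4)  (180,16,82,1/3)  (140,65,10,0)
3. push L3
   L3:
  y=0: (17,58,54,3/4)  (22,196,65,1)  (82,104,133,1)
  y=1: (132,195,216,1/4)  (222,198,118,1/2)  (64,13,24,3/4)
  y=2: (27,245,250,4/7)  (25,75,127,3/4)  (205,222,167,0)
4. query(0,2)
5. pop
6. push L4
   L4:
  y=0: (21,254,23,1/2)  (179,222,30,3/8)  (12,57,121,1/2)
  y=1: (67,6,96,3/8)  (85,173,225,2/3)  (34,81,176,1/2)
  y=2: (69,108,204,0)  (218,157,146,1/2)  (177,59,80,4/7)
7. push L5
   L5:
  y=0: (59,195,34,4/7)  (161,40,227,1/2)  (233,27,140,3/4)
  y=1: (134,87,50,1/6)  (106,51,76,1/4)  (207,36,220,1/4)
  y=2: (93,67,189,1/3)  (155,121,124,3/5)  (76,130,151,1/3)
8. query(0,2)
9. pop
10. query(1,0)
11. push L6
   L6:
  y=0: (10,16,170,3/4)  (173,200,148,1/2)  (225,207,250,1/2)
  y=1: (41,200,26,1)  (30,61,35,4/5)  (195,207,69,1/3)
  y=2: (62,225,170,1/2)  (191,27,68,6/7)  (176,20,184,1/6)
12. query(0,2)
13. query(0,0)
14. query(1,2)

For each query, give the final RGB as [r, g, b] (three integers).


(0,2) stack=L1,L2,L3; from [0,0,0]:
after L1 α=1/2: [35/2, 43, 43/2]
after L2 α=3/4: [1319/8, 401/2, 1417/8]
after L3 α=4/7: [4821/56, 3163/14, 12251/56]
= [86, 226, 219]

query (0,2) [L1,L2,L4,L5] — begin 0,0,0
+L1 (α=1/2) → [35/2, 43, 43/2]
+L2 (α=3/4) → [1319/8, 401/2, 1417/8]
+L4 (α=0) → [1319/8, 401/2, 1417/8]
+L5 (α=1/3) → [1691/12, 156, 2173/12]
rounded: [141, 156, 181]

(1,0) stack=L1,L2,L4; from [0,0,0]:
after L1 α=4/7: [32, 708/7, 20]
after L2 α=1/2: [79, 613/7, 57]
after L4 α=3/8: [233/2, 7727/56, 375/8]
→ [116, 138, 47]

(0,2) stack=L1,L2,L4,L6; from [0,0,0]:
L1 α=1/2: [35/2, 43, 43/2]
L2 α=3/4: [1319/8, 401/2, 1417/8]
L4 α=0: [1319/8, 401/2, 1417/8]
L6 α=1/2: [1815/16, 851/4, 2777/16]
= [113, 213, 174]

query (0,0) [L1,L2,L4,L6] — begin 0,0,0
after L1 α=1/2: [106, 114, 15]
after L2 α=3/7: [1159/7, 489/7, 459/7]
after L4 α=1/2: [653/7, 2267/14, 310/7]
after L6 α=3/4: [863/28, 2939/56, 970/7]
= [31, 52, 139]

(1,2) stack=L1,L2,L4,L6; from [0,0,0]:
L1 α=1/8: [49/2, 101/4, 115/8]
L2 α=1/3: [229/3, 133/6, 443/12]
L4 α=1/2: [883/6, 1075/12, 2195/24]
L6 α=6/7: [7759/42, 3019/84, 11987/168]
rounded: [185, 36, 71]


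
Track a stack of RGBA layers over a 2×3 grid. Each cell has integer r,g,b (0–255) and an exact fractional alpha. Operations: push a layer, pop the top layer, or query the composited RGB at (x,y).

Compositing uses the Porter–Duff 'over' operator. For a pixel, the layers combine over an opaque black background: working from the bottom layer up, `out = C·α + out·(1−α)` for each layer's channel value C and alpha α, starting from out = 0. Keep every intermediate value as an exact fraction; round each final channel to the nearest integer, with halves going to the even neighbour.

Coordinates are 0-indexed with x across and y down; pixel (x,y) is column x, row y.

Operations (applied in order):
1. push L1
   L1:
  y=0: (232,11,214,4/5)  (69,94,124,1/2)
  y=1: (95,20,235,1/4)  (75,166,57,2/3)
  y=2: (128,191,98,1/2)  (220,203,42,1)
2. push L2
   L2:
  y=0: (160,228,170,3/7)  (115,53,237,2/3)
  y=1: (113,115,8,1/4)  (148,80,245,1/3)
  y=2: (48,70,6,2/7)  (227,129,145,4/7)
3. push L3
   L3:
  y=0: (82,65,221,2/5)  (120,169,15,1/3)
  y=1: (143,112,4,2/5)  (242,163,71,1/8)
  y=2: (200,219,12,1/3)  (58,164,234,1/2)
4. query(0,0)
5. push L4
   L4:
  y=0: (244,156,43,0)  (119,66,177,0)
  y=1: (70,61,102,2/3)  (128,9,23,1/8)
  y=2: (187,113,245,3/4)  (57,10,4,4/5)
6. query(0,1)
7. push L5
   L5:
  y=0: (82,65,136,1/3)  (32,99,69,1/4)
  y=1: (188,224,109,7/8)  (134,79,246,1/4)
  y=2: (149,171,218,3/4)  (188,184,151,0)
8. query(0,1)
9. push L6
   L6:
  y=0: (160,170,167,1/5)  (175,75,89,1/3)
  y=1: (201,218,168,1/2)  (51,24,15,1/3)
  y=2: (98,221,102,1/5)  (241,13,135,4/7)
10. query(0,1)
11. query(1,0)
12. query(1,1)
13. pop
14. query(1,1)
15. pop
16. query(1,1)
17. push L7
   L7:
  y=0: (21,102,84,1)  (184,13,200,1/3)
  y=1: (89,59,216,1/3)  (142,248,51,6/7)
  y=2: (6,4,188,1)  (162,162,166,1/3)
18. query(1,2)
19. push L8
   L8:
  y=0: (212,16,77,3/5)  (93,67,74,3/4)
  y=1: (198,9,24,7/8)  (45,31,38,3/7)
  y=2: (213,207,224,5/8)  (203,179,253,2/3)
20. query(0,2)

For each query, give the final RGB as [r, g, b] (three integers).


(0,0) stack=L1,L2,L3; from [0,0,0]:
after L1 α=4/5: [928/5, 44/5, 856/5]
after L2 α=3/7: [6112/35, 3596/35, 5974/35]
after L3 α=2/5: [24076/175, 15338/175, 33392/175]
→ [138, 88, 191]

(0,1) stack=L1,L2,L3,L4; from [0,0,0]:
L1 α=1/4: [95/4, 5, 235/4]
L2 α=1/4: [737/16, 65/2, 737/16]
L3 α=2/5: [6787/80, 643/10, 2339/80]
L4 α=2/3: [17987/240, 621/10, 18659/240]
rounded: [75, 62, 78]

query (0,1) [L1,L2,L3,L4,L5] — begin 0,0,0
+L1 (α=1/4) → [95/4, 5, 235/4]
+L2 (α=1/4) → [737/16, 65/2, 737/16]
+L3 (α=2/5) → [6787/80, 643/10, 2339/80]
+L4 (α=2/3) → [17987/240, 621/10, 18659/240]
+L5 (α=7/8) → [333827/1920, 16301/80, 201779/1920]
= [174, 204, 105]

(0,1) stack=L1,L2,L3,L4,L5,L6; from [0,0,0]:
after L1 α=1/4: [95/4, 5, 235/4]
after L2 α=1/4: [737/16, 65/2, 737/16]
after L3 α=2/5: [6787/80, 643/10, 2339/80]
after L4 α=2/3: [17987/240, 621/10, 18659/240]
after L5 α=7/8: [333827/1920, 16301/80, 201779/1920]
after L6 α=1/2: [719747/3840, 33741/160, 524339/3840]
= [187, 211, 137]

query (1,0) [L1,L2,L3,L4,L5,L6] — begin 0,0,0
after L1 α=1/2: [69/2, 47, 62]
after L2 α=2/3: [529/6, 51, 536/3]
after L3 α=1/3: [889/9, 271/3, 1117/9]
after L4 α=0: [889/9, 271/3, 1117/9]
after L5 α=1/4: [985/12, 185/2, 331/3]
after L6 α=1/3: [2035/18, 260/3, 929/9]
rounded: [113, 87, 103]

query (1,1) [L1,L2,L3,L4,L5,L6] — begin 0,0,0
L1 α=2/3: [50, 332/3, 38]
L2 α=1/3: [248/3, 904/9, 107]
L3 α=1/8: [1231/12, 7795/72, 205/2]
L4 α=1/8: [10153/96, 55213/576, 1481/16]
L5 α=1/4: [14441/128, 70381/768, 8379/64]
L6 α=1/3: [17705/192, 79597/1152, 2953/32]
rounded: [92, 69, 92]

at x=1,y=1 over L1,L2,L3,L4,L5:
+L1 (α=2/3) → [50, 332/3, 38]
+L2 (α=1/3) → [248/3, 904/9, 107]
+L3 (α=1/8) → [1231/12, 7795/72, 205/2]
+L4 (α=1/8) → [10153/96, 55213/576, 1481/16]
+L5 (α=1/4) → [14441/128, 70381/768, 8379/64]
rounded: [113, 92, 131]

query (1,1) [L1,L2,L3,L4] — begin 0,0,0
+L1 (α=2/3) → [50, 332/3, 38]
+L2 (α=1/3) → [248/3, 904/9, 107]
+L3 (α=1/8) → [1231/12, 7795/72, 205/2]
+L4 (α=1/8) → [10153/96, 55213/576, 1481/16]
= [106, 96, 93]

query (1,2) [L1,L2,L3,L4,L7] — begin 0,0,0
+L1 (α=1) → [220, 203, 42]
+L2 (α=4/7) → [224, 1125/7, 706/7]
+L3 (α=1/2) → [141, 2273/14, 1172/7]
+L4 (α=4/5) → [369/5, 2833/70, 1284/35]
+L7 (α=1/3) → [516/5, 8503/105, 8378/105]
→ [103, 81, 80]

(0,2) stack=L1,L2,L3,L4,L7,L8; from [0,0,0]:
+L1 (α=1/2) → [64, 191/2, 49]
+L2 (α=2/7) → [416/7, 1235/14, 257/7]
+L3 (α=1/3) → [744/7, 2768/21, 598/21]
+L4 (α=3/4) → [4671/28, 9887/84, 16033/84]
+L7 (α=1) → [6, 4, 188]
+L8 (α=5/8) → [1083/8, 1047/8, 421/2]
= [135, 131, 210]


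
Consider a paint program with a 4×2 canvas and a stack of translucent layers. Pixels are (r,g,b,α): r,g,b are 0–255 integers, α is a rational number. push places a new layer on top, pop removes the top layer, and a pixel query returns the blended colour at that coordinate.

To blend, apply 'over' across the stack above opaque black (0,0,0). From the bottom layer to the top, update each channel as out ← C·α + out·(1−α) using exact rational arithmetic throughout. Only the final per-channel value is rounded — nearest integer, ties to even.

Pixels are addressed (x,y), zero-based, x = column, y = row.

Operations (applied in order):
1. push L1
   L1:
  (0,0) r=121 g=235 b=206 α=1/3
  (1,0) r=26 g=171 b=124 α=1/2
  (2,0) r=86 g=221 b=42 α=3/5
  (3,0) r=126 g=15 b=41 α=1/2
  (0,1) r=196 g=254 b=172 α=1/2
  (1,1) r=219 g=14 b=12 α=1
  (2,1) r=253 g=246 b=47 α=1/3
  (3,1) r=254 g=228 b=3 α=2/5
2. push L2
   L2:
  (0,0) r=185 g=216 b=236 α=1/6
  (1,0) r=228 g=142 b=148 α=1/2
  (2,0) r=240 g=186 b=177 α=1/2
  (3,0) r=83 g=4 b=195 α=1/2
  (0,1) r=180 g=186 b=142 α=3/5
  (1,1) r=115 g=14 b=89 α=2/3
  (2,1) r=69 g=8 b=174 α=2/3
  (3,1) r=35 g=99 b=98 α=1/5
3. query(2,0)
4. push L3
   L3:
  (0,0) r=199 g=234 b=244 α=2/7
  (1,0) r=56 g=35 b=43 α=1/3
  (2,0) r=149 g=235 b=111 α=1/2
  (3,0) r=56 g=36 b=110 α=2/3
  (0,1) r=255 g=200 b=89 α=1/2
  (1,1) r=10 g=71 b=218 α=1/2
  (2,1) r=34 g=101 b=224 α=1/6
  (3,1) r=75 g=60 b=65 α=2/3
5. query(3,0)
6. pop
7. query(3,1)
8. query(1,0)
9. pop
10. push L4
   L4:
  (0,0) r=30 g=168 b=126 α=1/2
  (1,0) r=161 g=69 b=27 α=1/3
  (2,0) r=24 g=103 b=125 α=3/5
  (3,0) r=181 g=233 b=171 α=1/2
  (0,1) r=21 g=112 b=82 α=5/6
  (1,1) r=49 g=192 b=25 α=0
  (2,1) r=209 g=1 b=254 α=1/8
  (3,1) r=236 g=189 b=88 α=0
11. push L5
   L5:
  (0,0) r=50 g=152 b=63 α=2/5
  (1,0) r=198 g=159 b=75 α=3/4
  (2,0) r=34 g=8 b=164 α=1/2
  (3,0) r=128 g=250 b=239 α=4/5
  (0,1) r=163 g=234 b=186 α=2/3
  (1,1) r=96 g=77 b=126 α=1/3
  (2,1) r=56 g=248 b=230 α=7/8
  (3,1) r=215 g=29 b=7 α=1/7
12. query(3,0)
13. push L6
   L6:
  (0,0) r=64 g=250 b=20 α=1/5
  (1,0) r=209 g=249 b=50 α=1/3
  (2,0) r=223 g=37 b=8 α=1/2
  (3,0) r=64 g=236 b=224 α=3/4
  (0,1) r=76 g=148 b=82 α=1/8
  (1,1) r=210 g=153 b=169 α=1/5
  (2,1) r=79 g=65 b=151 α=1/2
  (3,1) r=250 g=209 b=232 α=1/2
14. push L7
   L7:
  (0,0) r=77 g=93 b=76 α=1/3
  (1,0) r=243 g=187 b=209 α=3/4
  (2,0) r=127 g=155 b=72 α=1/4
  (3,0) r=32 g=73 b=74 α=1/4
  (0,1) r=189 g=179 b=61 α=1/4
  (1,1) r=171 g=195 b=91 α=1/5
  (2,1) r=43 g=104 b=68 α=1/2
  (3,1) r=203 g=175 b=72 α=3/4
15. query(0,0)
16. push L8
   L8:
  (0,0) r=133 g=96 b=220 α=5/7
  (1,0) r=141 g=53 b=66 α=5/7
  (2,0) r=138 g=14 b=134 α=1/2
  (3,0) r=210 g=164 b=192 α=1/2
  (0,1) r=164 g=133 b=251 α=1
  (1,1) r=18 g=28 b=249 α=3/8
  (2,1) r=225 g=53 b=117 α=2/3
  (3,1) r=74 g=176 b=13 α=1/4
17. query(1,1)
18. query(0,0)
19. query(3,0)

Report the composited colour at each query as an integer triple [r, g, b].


query (2,0) [L1,L2] — begin 0,0,0
after L1 α=3/5: [258/5, 663/5, 126/5]
after L2 α=1/2: [729/5, 1593/10, 1011/10]
rounded: [146, 159, 101]

(3,0) stack=L1,L2,L3; from [0,0,0]:
L1 α=1/2: [63, 15/2, 41/2]
L2 α=1/2: [73, 23/4, 431/4]
L3 α=2/3: [185/3, 311/12, 437/4]
→ [62, 26, 109]

query (3,1) [L1,L2] — begin 0,0,0
L1 α=2/5: [508/5, 456/5, 6/5]
L2 α=1/5: [2207/25, 2319/25, 514/25]
rounded: [88, 93, 21]

(1,0) stack=L1,L2; from [0,0,0]:
after L1 α=1/2: [13, 171/2, 62]
after L2 α=1/2: [241/2, 455/4, 105]
→ [120, 114, 105]

(3,0) stack=L1,L4,L5; from [0,0,0]:
+L1 (α=1/2) → [63, 15/2, 41/2]
+L4 (α=1/2) → [122, 481/4, 383/4]
+L5 (α=4/5) → [634/5, 4481/20, 4207/20]
→ [127, 224, 210]

query (0,0) [L1,L4,L5,L6,L7] — begin 0,0,0
L1 α=1/3: [121/3, 235/3, 206/3]
L4 α=1/2: [211/6, 739/6, 292/3]
L5 α=2/5: [411/10, 1347/10, 418/5]
L6 α=1/5: [1142/25, 3944/25, 1772/25]
L7 α=1/3: [1403/25, 10213/75, 5444/75]
→ [56, 136, 73]

query (1,1) [L1,L4,L5,L6,L7,L8] — begin 0,0,0
L1 α=1: [219, 14, 12]
L4 α=0: [219, 14, 12]
L5 α=1/3: [178, 35, 50]
L6 α=1/5: [922/5, 293/5, 369/5]
L7 α=1/5: [4543/25, 2147/25, 1931/25]
L8 α=3/8: [4813/40, 2567/40, 2833/20]
= [120, 64, 142]

at x=0,y=0 over L1,L4,L5,L6,L7,L8:
after L1 α=1/3: [121/3, 235/3, 206/3]
after L4 α=1/2: [211/6, 739/6, 292/3]
after L5 α=2/5: [411/10, 1347/10, 418/5]
after L6 α=1/5: [1142/25, 3944/25, 1772/25]
after L7 α=1/3: [1403/25, 10213/75, 5444/75]
after L8 α=5/7: [19431/175, 56426/525, 93388/525]
rounded: [111, 107, 178]

at x=3,y=0 over L1,L4,L5,L6,L7,L8:
after L1 α=1/2: [63, 15/2, 41/2]
after L4 α=1/2: [122, 481/4, 383/4]
after L5 α=4/5: [634/5, 4481/20, 4207/20]
after L6 α=3/4: [797/10, 18641/80, 17647/80]
after L7 α=1/4: [2711/40, 61763/320, 58861/320]
after L8 α=1/2: [11111/80, 114243/640, 120301/640]
= [139, 179, 188]


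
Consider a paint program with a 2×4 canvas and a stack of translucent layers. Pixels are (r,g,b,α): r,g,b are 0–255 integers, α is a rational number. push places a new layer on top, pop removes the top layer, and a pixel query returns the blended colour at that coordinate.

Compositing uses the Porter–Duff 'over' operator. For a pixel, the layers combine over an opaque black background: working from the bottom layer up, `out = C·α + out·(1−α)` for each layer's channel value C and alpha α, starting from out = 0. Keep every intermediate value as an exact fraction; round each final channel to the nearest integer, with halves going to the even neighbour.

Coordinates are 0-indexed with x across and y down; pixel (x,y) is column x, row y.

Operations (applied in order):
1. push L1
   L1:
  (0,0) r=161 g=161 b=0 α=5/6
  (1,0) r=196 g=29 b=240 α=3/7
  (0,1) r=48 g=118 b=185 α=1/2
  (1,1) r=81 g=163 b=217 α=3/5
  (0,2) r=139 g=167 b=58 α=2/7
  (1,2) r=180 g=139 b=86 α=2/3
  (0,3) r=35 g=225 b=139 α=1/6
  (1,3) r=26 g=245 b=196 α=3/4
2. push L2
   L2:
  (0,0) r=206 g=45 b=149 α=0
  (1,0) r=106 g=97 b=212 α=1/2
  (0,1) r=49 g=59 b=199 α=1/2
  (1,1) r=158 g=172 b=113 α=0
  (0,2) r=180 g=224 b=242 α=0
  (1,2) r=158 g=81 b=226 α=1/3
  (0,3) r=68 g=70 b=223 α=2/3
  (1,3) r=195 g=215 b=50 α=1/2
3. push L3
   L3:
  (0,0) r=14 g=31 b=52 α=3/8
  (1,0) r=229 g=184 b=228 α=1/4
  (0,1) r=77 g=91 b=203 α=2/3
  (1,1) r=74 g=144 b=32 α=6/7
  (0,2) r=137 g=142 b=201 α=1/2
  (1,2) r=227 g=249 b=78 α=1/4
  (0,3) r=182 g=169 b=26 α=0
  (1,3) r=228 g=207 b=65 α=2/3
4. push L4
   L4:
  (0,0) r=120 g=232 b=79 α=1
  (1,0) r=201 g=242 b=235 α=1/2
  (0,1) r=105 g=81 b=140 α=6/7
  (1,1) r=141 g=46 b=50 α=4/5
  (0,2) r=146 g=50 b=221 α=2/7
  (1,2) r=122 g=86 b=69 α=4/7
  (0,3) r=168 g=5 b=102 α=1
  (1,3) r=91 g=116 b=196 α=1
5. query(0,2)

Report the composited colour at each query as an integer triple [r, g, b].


(0,2) stack=L1,L2,L3,L4; from [0,0,0]:
after L1 α=2/7: [278/7, 334/7, 116/7]
after L2 α=0: [278/7, 334/7, 116/7]
after L3 α=1/2: [1237/14, 664/7, 1523/14]
after L4 α=2/7: [10273/98, 4020/49, 13803/98]
= [105, 82, 141]


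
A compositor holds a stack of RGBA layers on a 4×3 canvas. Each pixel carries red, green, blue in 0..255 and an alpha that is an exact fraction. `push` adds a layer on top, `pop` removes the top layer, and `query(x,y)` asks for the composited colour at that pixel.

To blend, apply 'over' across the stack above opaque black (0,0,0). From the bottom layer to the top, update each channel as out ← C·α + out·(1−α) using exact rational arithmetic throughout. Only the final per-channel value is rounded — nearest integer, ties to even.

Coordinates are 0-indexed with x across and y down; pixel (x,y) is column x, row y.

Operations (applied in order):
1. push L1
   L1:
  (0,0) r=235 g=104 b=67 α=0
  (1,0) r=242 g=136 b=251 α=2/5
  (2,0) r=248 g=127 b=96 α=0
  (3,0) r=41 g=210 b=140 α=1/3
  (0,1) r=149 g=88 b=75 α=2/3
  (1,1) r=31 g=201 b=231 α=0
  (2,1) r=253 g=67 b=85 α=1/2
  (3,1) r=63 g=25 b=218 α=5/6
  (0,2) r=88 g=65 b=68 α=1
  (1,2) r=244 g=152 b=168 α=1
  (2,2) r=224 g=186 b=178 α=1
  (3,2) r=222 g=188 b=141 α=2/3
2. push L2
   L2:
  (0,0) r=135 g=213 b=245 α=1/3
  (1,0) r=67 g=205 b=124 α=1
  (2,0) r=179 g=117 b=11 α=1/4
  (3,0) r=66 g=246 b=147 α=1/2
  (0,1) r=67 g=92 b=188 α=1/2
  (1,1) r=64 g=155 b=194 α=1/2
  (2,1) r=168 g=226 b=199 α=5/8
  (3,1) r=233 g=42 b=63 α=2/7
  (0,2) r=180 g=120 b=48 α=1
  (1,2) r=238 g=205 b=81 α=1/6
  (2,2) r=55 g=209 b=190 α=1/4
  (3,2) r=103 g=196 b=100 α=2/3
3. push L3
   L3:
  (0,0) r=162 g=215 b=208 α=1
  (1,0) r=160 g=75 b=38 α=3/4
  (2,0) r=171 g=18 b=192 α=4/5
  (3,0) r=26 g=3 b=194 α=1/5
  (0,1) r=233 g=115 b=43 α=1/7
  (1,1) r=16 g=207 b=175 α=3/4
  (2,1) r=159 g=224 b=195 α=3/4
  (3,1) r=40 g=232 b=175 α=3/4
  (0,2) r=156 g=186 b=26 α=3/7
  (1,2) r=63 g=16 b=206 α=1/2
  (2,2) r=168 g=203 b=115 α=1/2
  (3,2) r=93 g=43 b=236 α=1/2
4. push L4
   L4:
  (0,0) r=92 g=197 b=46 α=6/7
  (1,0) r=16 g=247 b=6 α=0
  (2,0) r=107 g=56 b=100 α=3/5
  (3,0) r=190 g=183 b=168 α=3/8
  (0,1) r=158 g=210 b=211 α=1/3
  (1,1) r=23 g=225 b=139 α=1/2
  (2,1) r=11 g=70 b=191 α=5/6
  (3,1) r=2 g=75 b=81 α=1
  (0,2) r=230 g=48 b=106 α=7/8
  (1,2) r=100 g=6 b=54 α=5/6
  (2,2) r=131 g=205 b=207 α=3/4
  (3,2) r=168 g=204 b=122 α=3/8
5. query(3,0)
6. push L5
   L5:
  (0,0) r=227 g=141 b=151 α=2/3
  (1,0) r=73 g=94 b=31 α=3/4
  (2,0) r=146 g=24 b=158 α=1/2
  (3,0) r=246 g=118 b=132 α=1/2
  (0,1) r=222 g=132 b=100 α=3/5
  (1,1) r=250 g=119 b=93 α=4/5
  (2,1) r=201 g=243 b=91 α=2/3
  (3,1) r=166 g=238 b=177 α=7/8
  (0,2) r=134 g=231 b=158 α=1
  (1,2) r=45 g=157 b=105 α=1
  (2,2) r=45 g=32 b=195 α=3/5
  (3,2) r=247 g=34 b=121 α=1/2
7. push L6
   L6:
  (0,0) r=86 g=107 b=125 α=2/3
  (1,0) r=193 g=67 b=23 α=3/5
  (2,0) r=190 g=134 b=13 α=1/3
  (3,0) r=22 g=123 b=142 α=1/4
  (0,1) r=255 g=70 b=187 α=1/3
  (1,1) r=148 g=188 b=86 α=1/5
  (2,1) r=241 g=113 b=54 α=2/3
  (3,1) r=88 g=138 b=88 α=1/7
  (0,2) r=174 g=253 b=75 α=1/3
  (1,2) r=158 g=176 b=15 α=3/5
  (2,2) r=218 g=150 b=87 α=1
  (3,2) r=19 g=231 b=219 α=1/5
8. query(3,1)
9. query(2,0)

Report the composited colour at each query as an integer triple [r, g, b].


(3,0) stack=L1,L2,L3,L4; from [0,0,0]:
L1 α=1/3: [41/3, 70, 140/3]
L2 α=1/2: [239/6, 158, 581/6]
L3 α=1/5: [556/15, 127, 1744/15]
L4 α=3/8: [1133/12, 148, 407/3]
rounded: [94, 148, 136]

(3,1) stack=L1,L2,L3,L4,L5,L6; from [0,0,0]:
after L1 α=5/6: [105/2, 125/6, 545/3]
after L2 α=2/7: [1457/14, 1129/42, 3103/21]
after L3 α=3/4: [3137/56, 30361/168, 3532/21]
after L4 α=1: [2, 75, 81]
after L5 α=7/8: [291/2, 1741/8, 165]
after L6 α=1/7: [961/7, 825/4, 154]
rounded: [137, 206, 154]

(2,0) stack=L1,L2,L3,L4,L5,L6; from [0,0,0]:
after L1 α=0: [0, 0, 0]
after L2 α=1/4: [179/4, 117/4, 11/4]
after L3 α=4/5: [583/4, 81/4, 3083/20]
after L4 α=3/5: [245/2, 417/10, 6083/50]
after L5 α=1/2: [537/4, 657/20, 13983/100]
after L6 α=1/3: [917/6, 1997/30, 14633/150]
→ [153, 67, 98]


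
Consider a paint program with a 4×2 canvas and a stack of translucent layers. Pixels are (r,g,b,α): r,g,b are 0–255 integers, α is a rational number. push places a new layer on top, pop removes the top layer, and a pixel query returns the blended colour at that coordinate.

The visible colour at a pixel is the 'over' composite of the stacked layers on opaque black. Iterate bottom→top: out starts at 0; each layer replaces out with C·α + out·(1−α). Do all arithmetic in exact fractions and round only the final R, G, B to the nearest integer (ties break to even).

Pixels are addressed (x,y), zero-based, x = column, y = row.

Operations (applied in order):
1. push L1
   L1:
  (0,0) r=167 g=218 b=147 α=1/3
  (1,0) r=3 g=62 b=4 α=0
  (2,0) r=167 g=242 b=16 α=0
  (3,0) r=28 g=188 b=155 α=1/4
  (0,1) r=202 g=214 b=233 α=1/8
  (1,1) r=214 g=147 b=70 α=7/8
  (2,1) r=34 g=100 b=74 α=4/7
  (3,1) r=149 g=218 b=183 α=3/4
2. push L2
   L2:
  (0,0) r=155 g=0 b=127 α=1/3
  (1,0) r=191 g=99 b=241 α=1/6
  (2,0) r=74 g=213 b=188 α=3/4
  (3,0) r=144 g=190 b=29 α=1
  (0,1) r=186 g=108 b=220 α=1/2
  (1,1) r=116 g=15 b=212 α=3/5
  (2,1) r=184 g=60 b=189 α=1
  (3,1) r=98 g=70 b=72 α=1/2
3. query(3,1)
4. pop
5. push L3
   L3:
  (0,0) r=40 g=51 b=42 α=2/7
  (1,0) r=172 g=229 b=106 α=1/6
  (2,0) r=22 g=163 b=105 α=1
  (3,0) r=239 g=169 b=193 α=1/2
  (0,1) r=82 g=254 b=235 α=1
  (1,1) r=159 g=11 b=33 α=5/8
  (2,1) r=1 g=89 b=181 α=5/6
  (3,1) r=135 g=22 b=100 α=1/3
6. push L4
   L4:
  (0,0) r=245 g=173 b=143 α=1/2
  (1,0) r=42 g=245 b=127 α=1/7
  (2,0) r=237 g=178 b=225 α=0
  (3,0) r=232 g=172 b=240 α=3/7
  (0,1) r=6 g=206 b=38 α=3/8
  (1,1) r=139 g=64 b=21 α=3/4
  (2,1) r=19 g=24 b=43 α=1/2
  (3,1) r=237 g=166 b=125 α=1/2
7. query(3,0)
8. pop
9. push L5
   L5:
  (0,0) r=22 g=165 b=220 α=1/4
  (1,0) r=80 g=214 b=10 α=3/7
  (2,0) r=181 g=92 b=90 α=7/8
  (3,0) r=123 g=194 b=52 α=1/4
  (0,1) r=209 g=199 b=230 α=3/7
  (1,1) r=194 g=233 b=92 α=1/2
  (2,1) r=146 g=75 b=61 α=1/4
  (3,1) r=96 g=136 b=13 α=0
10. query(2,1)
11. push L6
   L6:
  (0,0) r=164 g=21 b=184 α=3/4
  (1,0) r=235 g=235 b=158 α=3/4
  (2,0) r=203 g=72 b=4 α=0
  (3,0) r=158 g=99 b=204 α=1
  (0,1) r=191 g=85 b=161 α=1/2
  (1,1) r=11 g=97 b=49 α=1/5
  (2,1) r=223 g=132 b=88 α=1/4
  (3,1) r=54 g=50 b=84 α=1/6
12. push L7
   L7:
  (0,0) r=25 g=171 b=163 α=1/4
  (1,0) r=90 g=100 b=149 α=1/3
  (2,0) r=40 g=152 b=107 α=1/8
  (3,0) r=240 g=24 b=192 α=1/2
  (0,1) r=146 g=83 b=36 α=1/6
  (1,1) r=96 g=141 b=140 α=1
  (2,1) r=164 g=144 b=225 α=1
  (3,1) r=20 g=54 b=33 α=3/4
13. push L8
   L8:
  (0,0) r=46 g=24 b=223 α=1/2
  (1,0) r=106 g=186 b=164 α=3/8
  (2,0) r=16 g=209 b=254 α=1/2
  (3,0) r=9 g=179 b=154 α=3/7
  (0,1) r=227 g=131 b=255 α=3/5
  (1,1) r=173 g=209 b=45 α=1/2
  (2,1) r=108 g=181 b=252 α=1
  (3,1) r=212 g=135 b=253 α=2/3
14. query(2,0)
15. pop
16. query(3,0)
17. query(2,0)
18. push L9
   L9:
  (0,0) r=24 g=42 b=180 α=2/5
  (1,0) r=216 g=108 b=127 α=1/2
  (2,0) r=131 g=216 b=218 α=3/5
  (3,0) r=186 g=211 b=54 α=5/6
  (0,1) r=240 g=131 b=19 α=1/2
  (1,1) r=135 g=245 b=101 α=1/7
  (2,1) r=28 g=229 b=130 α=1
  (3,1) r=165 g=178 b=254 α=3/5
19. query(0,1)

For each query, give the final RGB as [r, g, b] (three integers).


query (3,1) [L1,L2] — begin 0,0,0
after L1 α=3/4: [447/4, 327/2, 549/4]
after L2 α=1/2: [839/8, 467/4, 837/8]
rounded: [105, 117, 105]

query (3,0) [L1,L3,L4] — begin 0,0,0
L1 α=1/4: [7, 47, 155/4]
L3 α=1/2: [123, 108, 927/8]
L4 α=3/7: [1188/7, 948/7, 2367/14]
= [170, 135, 169]

(2,1) stack=L1,L3,L5; from [0,0,0]:
L1 α=4/7: [136/7, 400/7, 296/7]
L3 α=5/6: [57/14, 3515/42, 6631/42]
L5 α=1/4: [2215/56, 4565/56, 7485/56]
= [40, 82, 134]

(2,0) stack=L1,L3,L5,L6,L7,L8; from [0,0,0]:
+L1 (α=0) → [0, 0, 0]
+L3 (α=1) → [22, 163, 105]
+L5 (α=7/8) → [1289/8, 807/8, 735/8]
+L6 (α=0) → [1289/8, 807/8, 735/8]
+L7 (α=1/8) → [9343/64, 6865/64, 6001/64]
+L8 (α=1/2) → [10367/128, 20241/128, 22257/128]
rounded: [81, 158, 174]

query (3,0) [L1,L3,L5,L6,L7] — begin 0,0,0
after L1 α=1/4: [7, 47, 155/4]
after L3 α=1/2: [123, 108, 927/8]
after L5 α=1/4: [123, 259/2, 3197/32]
after L6 α=1: [158, 99, 204]
after L7 α=1/2: [199, 123/2, 198]
rounded: [199, 62, 198]

query (2,0) [L1,L3,L5,L6,L7] — begin 0,0,0
after L1 α=0: [0, 0, 0]
after L3 α=1: [22, 163, 105]
after L5 α=7/8: [1289/8, 807/8, 735/8]
after L6 α=0: [1289/8, 807/8, 735/8]
after L7 α=1/8: [9343/64, 6865/64, 6001/64]
= [146, 107, 94]

(0,1) stack=L1,L3,L5,L6,L7,L9; from [0,0,0]:
+L1 (α=1/8) → [101/4, 107/4, 233/8]
+L3 (α=1) → [82, 254, 235]
+L5 (α=3/7) → [955/7, 1613/7, 1630/7]
+L6 (α=1/2) → [1146/7, 1104/7, 2757/14]
+L7 (α=1/6) → [3376/21, 6101/42, 4763/28]
+L9 (α=1/2) → [4208/21, 11603/84, 5295/56]
= [200, 138, 95]


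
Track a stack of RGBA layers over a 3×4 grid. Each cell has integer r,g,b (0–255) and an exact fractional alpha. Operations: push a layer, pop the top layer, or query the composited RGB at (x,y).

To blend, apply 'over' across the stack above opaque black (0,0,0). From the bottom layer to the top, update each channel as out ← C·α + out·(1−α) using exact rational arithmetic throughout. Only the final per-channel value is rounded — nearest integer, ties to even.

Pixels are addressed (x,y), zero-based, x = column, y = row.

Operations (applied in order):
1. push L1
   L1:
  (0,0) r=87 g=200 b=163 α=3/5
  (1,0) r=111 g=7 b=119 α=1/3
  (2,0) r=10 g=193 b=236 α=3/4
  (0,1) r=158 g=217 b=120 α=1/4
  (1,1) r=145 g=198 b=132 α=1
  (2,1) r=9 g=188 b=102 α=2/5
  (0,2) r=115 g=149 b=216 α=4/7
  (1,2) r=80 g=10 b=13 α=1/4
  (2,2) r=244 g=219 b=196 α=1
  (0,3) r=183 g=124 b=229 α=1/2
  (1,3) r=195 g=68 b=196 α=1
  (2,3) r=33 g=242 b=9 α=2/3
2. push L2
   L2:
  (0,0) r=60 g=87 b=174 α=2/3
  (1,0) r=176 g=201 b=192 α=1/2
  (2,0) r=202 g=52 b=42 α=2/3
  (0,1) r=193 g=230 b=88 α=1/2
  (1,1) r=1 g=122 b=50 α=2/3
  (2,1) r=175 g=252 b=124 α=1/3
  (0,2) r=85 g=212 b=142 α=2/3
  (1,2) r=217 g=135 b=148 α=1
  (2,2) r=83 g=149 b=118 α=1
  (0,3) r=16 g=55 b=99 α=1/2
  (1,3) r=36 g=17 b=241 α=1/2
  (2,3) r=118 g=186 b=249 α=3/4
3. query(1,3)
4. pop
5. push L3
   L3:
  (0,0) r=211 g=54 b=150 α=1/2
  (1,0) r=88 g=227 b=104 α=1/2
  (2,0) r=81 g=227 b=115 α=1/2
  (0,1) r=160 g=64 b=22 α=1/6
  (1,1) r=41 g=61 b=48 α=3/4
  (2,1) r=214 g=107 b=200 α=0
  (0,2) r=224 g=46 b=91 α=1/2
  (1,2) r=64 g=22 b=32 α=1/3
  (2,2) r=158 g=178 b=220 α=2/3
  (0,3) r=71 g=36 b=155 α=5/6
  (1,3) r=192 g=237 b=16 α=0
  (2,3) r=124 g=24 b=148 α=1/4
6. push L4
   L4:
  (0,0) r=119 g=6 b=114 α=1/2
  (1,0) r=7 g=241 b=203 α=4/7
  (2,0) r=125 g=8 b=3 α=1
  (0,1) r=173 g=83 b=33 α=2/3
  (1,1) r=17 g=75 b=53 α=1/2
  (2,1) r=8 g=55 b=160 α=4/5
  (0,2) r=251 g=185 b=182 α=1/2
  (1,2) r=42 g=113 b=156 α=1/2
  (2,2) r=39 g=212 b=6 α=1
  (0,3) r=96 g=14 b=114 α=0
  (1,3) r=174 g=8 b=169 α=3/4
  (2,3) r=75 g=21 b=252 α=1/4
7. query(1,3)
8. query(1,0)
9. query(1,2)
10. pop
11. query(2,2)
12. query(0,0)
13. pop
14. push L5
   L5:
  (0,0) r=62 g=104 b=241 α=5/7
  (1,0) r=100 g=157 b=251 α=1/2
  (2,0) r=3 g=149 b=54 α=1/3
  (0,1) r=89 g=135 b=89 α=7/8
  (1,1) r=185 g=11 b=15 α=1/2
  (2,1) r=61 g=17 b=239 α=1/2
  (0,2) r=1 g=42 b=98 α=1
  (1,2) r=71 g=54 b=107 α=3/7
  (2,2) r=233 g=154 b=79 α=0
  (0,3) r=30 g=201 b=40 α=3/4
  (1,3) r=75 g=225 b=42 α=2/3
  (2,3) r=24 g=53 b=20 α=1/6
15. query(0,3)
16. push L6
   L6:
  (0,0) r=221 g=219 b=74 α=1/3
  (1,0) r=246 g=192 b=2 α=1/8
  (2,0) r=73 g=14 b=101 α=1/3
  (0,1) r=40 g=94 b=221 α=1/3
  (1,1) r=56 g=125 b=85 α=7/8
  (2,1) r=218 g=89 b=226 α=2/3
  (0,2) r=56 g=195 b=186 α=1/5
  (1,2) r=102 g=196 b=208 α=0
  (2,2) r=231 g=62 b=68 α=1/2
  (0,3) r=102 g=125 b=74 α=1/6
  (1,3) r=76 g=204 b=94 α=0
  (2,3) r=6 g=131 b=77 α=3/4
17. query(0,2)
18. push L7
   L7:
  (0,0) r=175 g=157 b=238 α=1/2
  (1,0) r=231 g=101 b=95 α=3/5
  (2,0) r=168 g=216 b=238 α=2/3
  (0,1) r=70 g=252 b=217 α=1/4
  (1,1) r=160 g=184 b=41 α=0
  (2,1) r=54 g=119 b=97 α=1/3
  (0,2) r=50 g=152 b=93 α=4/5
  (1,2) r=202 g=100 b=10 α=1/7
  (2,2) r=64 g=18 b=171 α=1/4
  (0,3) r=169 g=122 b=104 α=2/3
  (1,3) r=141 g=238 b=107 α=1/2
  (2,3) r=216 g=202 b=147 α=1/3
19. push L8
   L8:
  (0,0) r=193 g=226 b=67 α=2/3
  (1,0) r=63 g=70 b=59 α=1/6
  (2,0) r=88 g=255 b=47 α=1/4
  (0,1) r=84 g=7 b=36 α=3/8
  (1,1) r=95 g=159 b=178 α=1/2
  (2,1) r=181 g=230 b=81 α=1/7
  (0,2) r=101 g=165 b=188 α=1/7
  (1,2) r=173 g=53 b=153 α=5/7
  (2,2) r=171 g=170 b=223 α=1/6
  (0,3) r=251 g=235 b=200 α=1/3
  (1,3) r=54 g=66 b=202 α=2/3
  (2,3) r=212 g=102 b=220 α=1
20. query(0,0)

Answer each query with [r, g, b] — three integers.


query (1,3) [L1,L2] — begin 0,0,0
L1 α=1: [195, 68, 196]
L2 α=1/2: [231/2, 85/2, 437/2]
→ [116, 42, 218]

query (1,3) [L1,L3,L4] — begin 0,0,0
after L1 α=1: [195, 68, 196]
after L3 α=0: [195, 68, 196]
after L4 α=3/4: [717/4, 23, 703/4]
→ [179, 23, 176]

at x=1,y=0 over L1,L3,L4:
L1 α=1/3: [37, 7/3, 119/3]
L3 α=1/2: [125/2, 344/3, 431/6]
L4 α=4/7: [431/14, 1308/7, 2055/14]
= [31, 187, 147]

query (1,2) [L1,L3,L4] — begin 0,0,0
L1 α=1/4: [20, 5/2, 13/4]
L3 α=1/3: [104/3, 9, 77/6]
L4 α=1/2: [115/3, 61, 1013/12]
rounded: [38, 61, 84]

(2,2) stack=L1,L3; from [0,0,0]:
L1 α=1: [244, 219, 196]
L3 α=2/3: [560/3, 575/3, 212]
= [187, 192, 212]

query (0,0) [L1,L3] — begin 0,0,0
after L1 α=3/5: [261/5, 120, 489/5]
after L3 α=1/2: [658/5, 87, 1239/10]
rounded: [132, 87, 124]

at x=0,y=3 over L1,L5:
after L1 α=1/2: [183/2, 62, 229/2]
after L5 α=3/4: [363/8, 665/4, 469/8]
= [45, 166, 59]

query (0,2) [L1,L5,L6] — begin 0,0,0
+L1 (α=4/7) → [460/7, 596/7, 864/7]
+L5 (α=1) → [1, 42, 98]
+L6 (α=1/5) → [12, 363/5, 578/5]
→ [12, 73, 116]

at x=0,y=0 over L1,L5,L6,L7,L8:
after L1 α=3/5: [261/5, 120, 489/5]
after L5 α=5/7: [296/5, 760/7, 7003/35]
after L6 α=1/3: [1697/15, 3053/21, 5532/35]
after L7 α=1/2: [2161/15, 3175/21, 6931/35]
after L8 α=2/3: [7951/45, 12667/63, 11621/105]
→ [177, 201, 111]


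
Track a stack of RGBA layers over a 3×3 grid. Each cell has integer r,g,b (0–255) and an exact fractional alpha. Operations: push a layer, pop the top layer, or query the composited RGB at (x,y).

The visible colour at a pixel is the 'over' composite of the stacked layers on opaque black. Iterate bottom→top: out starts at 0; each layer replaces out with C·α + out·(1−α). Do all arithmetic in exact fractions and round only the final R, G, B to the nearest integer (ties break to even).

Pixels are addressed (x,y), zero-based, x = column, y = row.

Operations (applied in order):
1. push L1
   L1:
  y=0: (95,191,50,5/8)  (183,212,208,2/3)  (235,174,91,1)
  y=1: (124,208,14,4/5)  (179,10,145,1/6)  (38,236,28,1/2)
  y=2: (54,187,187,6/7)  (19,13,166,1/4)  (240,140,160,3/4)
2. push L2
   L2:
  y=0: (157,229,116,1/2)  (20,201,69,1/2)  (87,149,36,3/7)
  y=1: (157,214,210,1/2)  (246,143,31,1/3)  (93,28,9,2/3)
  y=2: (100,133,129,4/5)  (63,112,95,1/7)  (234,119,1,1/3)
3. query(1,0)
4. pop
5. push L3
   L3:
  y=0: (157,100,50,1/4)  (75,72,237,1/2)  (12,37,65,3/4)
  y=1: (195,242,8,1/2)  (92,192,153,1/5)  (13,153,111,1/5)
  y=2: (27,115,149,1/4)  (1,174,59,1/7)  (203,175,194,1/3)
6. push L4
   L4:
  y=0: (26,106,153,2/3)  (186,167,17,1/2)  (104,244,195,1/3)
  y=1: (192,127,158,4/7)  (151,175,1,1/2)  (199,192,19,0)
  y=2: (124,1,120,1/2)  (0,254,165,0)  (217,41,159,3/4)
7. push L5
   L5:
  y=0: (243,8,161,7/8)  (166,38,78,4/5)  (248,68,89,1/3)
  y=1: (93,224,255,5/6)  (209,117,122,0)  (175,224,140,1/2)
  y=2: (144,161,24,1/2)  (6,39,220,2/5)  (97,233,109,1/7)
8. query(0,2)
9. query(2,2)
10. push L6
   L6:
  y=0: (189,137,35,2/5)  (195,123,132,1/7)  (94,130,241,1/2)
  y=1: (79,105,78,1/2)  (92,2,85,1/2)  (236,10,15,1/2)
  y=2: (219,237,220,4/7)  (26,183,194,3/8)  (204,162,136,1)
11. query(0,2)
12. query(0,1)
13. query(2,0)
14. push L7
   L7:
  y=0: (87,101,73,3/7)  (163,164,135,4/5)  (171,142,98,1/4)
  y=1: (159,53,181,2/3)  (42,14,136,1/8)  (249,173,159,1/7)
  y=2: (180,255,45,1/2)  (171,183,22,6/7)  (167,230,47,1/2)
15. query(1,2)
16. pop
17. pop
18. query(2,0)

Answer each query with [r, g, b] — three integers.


query (1,0) [L1,L2] — begin 0,0,0
+L1 (α=2/3) → [122, 424/3, 416/3]
+L2 (α=1/2) → [71, 1027/6, 623/6]
→ [71, 171, 104]

(0,2) stack=L1,L3,L4,L5; from [0,0,0]:
L1 α=6/7: [324/7, 1122/7, 1122/7]
L3 α=1/4: [1161/28, 4171/28, 4409/28]
L4 α=1/2: [4633/56, 4199/56, 7769/56]
L5 α=1/2: [12697/112, 13215/112, 9113/112]
→ [113, 118, 81]

(2,2) stack=L1,L3,L4,L5; from [0,0,0]:
after L1 α=3/4: [180, 105, 120]
after L3 α=1/3: [563/3, 385/3, 434/3]
after L4 α=3/4: [629/3, 377/6, 1865/12]
after L5 α=1/7: [1355/7, 610/7, 2083/14]
rounded: [194, 87, 149]

query (0,2) [L1,L3,L4,L5,L6] — begin 0,0,0
after L1 α=6/7: [324/7, 1122/7, 1122/7]
after L3 α=1/4: [1161/28, 4171/28, 4409/28]
after L4 α=1/2: [4633/56, 4199/56, 7769/56]
after L5 α=1/2: [12697/112, 13215/112, 9113/112]
after L6 α=4/7: [136203/784, 145821/784, 125899/784]
rounded: [174, 186, 161]

query (0,1) [L1,L3,L4,L5,L6] — begin 0,0,0
L1 α=4/5: [496/5, 832/5, 56/5]
L3 α=1/2: [1471/10, 1021/5, 48/5]
L4 α=4/7: [12093/70, 5603/35, 472/5]
L5 α=5/6: [14881/140, 44803/210, 6847/30]
L6 α=1/2: [25941/280, 66853/420, 9187/60]
→ [93, 159, 153]

query (2,0) [L1,L3,L4,L5,L6] — begin 0,0,0
after L1 α=1: [235, 174, 91]
after L3 α=3/4: [271/4, 285/4, 143/2]
after L4 α=1/3: [479/6, 773/6, 338/3]
after L5 α=1/3: [1223/9, 977/9, 943/9]
after L6 α=1/2: [2069/18, 2147/18, 1556/9]
rounded: [115, 119, 173]

(1,2) stack=L1,L3,L4,L5,L6,L7; from [0,0,0]:
L1 α=1/4: [19/4, 13/4, 83/2]
L3 α=1/7: [59/14, 387/14, 44]
L4 α=0: [59/14, 387/14, 44]
L5 α=2/5: [69/14, 2253/70, 572/5]
L6 α=3/8: [1437/112, 9939/112, 577/4]
L7 α=6/7: [116349/784, 132915/784, 1105/28]
= [148, 170, 39]

(2,0) stack=L1,L3,L4,L5; from [0,0,0]:
+L1 (α=1) → [235, 174, 91]
+L3 (α=3/4) → [271/4, 285/4, 143/2]
+L4 (α=1/3) → [479/6, 773/6, 338/3]
+L5 (α=1/3) → [1223/9, 977/9, 943/9]
→ [136, 109, 105]


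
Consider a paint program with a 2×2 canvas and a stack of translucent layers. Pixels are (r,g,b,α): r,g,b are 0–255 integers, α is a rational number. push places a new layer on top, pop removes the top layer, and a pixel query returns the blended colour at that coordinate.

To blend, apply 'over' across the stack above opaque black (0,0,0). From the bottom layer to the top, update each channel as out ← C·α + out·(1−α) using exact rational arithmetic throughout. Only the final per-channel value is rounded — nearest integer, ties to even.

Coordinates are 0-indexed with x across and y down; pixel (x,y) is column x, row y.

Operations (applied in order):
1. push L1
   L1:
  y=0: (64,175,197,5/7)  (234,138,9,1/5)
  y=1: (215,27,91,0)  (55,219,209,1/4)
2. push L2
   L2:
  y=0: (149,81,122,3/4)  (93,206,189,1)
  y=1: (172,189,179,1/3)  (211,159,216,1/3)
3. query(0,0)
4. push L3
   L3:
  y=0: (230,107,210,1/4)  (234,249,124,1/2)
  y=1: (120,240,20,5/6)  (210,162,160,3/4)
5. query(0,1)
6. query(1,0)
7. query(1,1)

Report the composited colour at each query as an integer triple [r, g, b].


at x=0,y=0 over L1,L2:
after L1 α=5/7: [320/7, 125, 985/7]
after L2 α=3/4: [3449/28, 92, 3547/28]
= [123, 92, 127]

at x=0,y=1 over L1,L2,L3:
after L1 α=0: [0, 0, 0]
after L2 α=1/3: [172/3, 63, 179/3]
after L3 α=5/6: [986/9, 421/2, 479/18]
= [110, 210, 27]

(1,0) stack=L1,L2,L3; from [0,0,0]:
L1 α=1/5: [234/5, 138/5, 9/5]
L2 α=1: [93, 206, 189]
L3 α=1/2: [327/2, 455/2, 313/2]
= [164, 228, 156]

at x=1,y=1 over L1,L2,L3:
after L1 α=1/4: [55/4, 219/4, 209/4]
after L2 α=1/3: [159/2, 179/2, 641/6]
after L3 α=3/4: [1419/8, 1151/8, 3521/24]
= [177, 144, 147]


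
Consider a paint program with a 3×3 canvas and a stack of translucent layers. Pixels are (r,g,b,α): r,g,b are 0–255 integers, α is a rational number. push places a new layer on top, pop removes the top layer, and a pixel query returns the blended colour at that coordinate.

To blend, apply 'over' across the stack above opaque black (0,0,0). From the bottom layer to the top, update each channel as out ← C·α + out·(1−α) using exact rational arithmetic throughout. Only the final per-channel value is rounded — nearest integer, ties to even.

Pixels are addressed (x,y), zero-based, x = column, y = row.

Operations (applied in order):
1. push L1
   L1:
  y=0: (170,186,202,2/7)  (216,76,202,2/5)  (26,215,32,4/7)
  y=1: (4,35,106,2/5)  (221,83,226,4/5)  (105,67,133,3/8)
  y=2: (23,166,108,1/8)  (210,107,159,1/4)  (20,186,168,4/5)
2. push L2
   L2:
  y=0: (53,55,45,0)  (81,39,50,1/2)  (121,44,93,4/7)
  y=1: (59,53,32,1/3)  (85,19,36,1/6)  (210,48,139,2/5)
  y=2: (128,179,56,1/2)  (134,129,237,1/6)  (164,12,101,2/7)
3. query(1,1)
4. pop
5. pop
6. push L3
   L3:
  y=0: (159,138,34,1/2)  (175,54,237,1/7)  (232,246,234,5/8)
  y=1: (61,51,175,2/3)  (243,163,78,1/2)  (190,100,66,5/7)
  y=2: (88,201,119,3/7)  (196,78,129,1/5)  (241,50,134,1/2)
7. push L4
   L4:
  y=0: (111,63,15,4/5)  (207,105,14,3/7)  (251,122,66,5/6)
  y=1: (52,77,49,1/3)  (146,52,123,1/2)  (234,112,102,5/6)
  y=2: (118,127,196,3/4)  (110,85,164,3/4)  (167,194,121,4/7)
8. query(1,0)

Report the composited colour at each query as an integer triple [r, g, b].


at x=1,y=1 over L1,L2:
+L1 (α=4/5) → [884/5, 332/5, 904/5]
+L2 (α=1/6) → [323/2, 117/2, 470/3]
rounded: [162, 58, 157]

(1,0) stack=L3,L4; from [0,0,0]:
after L3 α=1/7: [25, 54/7, 237/7]
after L4 α=3/7: [103, 2421/49, 1242/49]
→ [103, 49, 25]


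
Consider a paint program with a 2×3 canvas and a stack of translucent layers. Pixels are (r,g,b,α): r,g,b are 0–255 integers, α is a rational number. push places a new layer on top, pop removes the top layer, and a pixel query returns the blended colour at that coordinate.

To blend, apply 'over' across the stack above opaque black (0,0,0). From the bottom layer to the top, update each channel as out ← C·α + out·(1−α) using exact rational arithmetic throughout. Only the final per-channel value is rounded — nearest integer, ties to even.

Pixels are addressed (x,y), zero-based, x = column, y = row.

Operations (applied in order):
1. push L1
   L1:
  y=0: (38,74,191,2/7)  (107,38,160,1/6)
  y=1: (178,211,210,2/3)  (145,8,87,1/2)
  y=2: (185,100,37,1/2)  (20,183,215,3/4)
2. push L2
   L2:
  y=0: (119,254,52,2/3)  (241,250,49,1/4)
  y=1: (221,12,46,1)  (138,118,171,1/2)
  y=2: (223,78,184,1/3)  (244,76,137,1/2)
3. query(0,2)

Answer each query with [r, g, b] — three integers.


at x=0,y=2 over L1,L2:
+L1 (α=1/2) → [185/2, 50, 37/2]
+L2 (α=1/3) → [136, 178/3, 221/3]
→ [136, 59, 74]


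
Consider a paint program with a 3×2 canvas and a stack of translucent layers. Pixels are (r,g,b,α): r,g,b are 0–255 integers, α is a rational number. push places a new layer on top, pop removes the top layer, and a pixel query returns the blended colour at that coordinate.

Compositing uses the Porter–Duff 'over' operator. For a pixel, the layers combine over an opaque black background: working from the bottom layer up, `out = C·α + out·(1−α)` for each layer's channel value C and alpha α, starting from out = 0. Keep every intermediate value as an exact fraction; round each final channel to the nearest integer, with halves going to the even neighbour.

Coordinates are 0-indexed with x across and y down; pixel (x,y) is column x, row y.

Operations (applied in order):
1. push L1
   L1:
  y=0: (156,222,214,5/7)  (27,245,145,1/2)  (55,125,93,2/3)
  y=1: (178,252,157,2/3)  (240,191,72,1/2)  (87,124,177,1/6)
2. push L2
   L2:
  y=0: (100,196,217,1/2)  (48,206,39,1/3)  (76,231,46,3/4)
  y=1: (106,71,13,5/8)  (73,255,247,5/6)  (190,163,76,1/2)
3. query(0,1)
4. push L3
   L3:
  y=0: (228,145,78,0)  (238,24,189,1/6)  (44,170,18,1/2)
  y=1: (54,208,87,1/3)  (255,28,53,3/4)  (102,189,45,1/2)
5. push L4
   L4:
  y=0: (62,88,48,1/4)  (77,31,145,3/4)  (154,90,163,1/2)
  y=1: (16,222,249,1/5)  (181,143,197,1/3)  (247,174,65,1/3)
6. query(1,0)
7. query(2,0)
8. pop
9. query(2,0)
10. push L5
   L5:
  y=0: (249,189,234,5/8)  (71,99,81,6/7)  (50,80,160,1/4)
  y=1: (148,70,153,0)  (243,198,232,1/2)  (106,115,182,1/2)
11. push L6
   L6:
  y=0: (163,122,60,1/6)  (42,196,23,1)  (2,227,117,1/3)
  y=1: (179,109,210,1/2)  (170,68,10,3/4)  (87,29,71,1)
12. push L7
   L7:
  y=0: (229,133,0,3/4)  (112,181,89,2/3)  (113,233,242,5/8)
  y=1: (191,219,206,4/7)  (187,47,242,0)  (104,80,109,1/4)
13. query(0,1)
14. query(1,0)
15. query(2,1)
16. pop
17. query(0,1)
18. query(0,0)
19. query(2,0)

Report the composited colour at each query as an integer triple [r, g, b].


at x=0,y=1 over L1,L2:
after L1 α=2/3: [356/3, 168, 314/3]
after L2 α=5/8: [443/4, 859/8, 379/8]
= [111, 107, 47]

(1,0) stack=L1,L2,L3,L4; from [0,0,0]:
L1 α=1/2: [27/2, 245/2, 145/2]
L2 α=1/3: [25, 451/3, 184/3]
L3 α=1/6: [121/2, 2327/18, 1487/18]
L4 α=3/4: [583/8, 4001/72, 9317/72]
rounded: [73, 56, 129]

(2,0) stack=L1,L2,L3,L4; from [0,0,0]:
+L1 (α=2/3) → [110/3, 250/3, 62]
+L2 (α=3/4) → [397/6, 2329/12, 50]
+L3 (α=1/2) → [661/12, 4369/24, 34]
+L4 (α=1/2) → [2509/24, 6529/48, 197/2]
= [105, 136, 98]

query (2,0) [L1,L2,L3] — begin 0,0,0
L1 α=2/3: [110/3, 250/3, 62]
L2 α=3/4: [397/6, 2329/12, 50]
L3 α=1/2: [661/12, 4369/24, 34]
rounded: [55, 182, 34]

query (0,1) [L1,L2,L3,L5,L6,L7] — begin 0,0,0
+L1 (α=2/3) → [356/3, 168, 314/3]
+L2 (α=5/8) → [443/4, 859/8, 379/8]
+L3 (α=1/3) → [551/6, 1691/12, 727/12]
+L5 (α=0) → [551/6, 1691/12, 727/12]
+L6 (α=1/2) → [1625/12, 2999/24, 3247/24]
+L7 (α=4/7) → [4681/28, 10007/56, 9839/56]
= [167, 179, 176]

(1,0) stack=L1,L2,L3,L5,L6,L7; from [0,0,0]:
+L1 (α=1/2) → [27/2, 245/2, 145/2]
+L2 (α=1/3) → [25, 451/3, 184/3]
+L3 (α=1/6) → [121/2, 2327/18, 1487/18]
+L5 (α=6/7) → [139/2, 13019/126, 10235/126]
+L6 (α=1) → [42, 196, 23]
+L7 (α=2/3) → [266/3, 186, 67]
= [89, 186, 67]

at x=2,y=1 over L1,L2,L3,L5,L6,L7:
L1 α=1/6: [29/2, 62/3, 59/2]
L2 α=1/2: [409/4, 551/6, 211/4]
L3 α=1/2: [817/8, 1685/12, 391/8]
L5 α=1/2: [1665/16, 3065/24, 1847/16]
L6 α=1: [87, 29, 71]
L7 α=1/4: [365/4, 167/4, 161/2]
= [91, 42, 80]

(0,1) stack=L1,L2,L3,L5,L6; from [0,0,0]:
after L1 α=2/3: [356/3, 168, 314/3]
after L2 α=5/8: [443/4, 859/8, 379/8]
after L3 α=1/3: [551/6, 1691/12, 727/12]
after L5 α=0: [551/6, 1691/12, 727/12]
after L6 α=1/2: [1625/12, 2999/24, 3247/24]
→ [135, 125, 135]

query (0,0) [L1,L2,L3,L5,L6] — begin 0,0,0
after L1 α=5/7: [780/7, 1110/7, 1070/7]
after L2 α=1/2: [740/7, 1241/7, 2589/14]
after L3 α=0: [740/7, 1241/7, 2589/14]
after L5 α=5/8: [10935/56, 5169/28, 24147/112]
after L6 α=1/6: [63803/336, 29261/168, 42485/224]
rounded: [190, 174, 190]

query (2,0) [L1,L2,L3,L5,L6] — begin 0,0,0
L1 α=2/3: [110/3, 250/3, 62]
L2 α=3/4: [397/6, 2329/12, 50]
L3 α=1/2: [661/12, 4369/24, 34]
L5 α=1/4: [861/16, 5009/32, 131/2]
L6 α=1/3: [877/24, 8641/48, 248/3]
rounded: [37, 180, 83]
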